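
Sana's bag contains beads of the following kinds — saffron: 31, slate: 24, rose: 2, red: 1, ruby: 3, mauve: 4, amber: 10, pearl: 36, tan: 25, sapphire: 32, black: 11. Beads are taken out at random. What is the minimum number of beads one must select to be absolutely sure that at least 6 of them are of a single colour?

46

By pigeonhole, put each drawn bead into a box by colour. The largest draw with every box below 6 takes min(count, 5) from each colour; colours with fewer than 5 contribute all they have.
Σ min(cᵢ, 5) = 5 + 5 + 2 + 1 + 3 + 4 + 5 + 5 + 5 + 5 + 5 = 45.
Draw number 45 + 1 = 46 must push one box to 6.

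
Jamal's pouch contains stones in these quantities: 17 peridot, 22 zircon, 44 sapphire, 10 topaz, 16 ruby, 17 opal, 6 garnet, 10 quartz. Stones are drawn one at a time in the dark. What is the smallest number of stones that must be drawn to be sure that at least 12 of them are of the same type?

82

An adversary could hand out at most 11 stones per type (topaz, garnet, quartz run out sooner): 11 + 11 + 11 + 10 + 11 + 11 + 6 + 10 = 81 stones and still no type has 12.
Pigeonhole: one more stone lands in a type already at 11, so 82 draws are enough and 81 are not.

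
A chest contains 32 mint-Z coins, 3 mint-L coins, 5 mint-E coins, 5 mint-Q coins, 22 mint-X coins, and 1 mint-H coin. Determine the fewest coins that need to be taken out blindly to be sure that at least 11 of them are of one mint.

Put each drawn coin into a box by mint. The largest draw with every box below 11 takes min(count, 10) from each mint; mints with fewer than 10 contribute all they have.
Σ min(cᵢ, 10) = 10 + 3 + 5 + 5 + 10 + 1 = 34.
Draw number 34 + 1 = 35 must push one box to 11.

35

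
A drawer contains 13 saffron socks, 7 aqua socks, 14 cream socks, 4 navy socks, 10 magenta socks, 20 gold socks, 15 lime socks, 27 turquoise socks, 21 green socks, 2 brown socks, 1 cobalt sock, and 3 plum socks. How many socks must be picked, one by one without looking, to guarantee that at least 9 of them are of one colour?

74

An adversary could hand out at most 8 socks per colour (5 colours run out sooner): 8 + 7 + 8 + 4 + 8 + 8 + 8 + 8 + 8 + 2 + 1 + 3 = 73 socks and still no colour has 9.
Pigeonhole: one more sock lands in a colour already at 8, so 74 draws are enough and 73 are not.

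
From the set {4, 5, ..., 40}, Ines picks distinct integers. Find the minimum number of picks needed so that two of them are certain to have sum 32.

26

Group the elements by complementary pair {x, 32−x}: {4,28}, {5,27}, {6,26}, …, giving 12 two-element pairs, the single value 16 (it cannot pair with itself since the integers are distinct), and 12 integers whose partner 32−x falls outside [4,40].
Treating each of those 25 groups as a pigeonhole, one can pick one integer per group — 25 integers — with no two summing to 32.
The 26th integer lands in an occupied pair, forcing a sum of 32.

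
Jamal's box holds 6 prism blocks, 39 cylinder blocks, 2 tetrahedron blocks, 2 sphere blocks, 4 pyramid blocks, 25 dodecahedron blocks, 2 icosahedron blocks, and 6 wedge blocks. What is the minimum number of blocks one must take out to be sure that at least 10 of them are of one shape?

An adversary could hand out at most 9 blocks per shape (6 shapes run out sooner): 6 + 9 + 2 + 2 + 4 + 9 + 2 + 6 = 40 blocks and still no shape has 10.
By pigeonhole, one more block lands in a shape already at 9, so 41 draws are enough and 40 are not.

41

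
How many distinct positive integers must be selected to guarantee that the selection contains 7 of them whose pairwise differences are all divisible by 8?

Integers whose pairwise differences are multiples of 8 are exactly those sharing a remainder mod 8. Pigeonhole: the 8 residue classes mod 8 are the pigeonholes.
With 48 integers one could put 6 in each residue class and have no class reach 7.
The 49th integer pushes some class to 7, so 8·6 + 1 = 49.

49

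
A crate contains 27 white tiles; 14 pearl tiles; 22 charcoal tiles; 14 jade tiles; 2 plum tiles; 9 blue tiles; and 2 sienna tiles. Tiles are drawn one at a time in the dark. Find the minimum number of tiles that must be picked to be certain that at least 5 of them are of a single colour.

25

The 7 colours are the holes; the tiles drawn are the pigeons.
To avoid 5 of any one colour, the worst case takes at most 4 of each colour, or every tile of a colour that has fewer than 4.
That gives 4 + 4 + 4 + 4 + 2 + 4 + 2 = 24 tiles with no colour reaching 5.
The next tile forces some colour to 5, so 24 + 1 = 25.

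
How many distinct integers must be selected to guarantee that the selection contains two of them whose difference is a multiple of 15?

16

Integers whose pairwise differences are multiples of 15 are exactly those sharing a remainder mod 15. By pigeonhole, the 15 residue classes mod 15 are the pigeonholes.
With 15 integers one could put 1 in each residue class and have no class reach 2.
The 16th integer pushes some class to 2, so 15·1 + 1 = 16.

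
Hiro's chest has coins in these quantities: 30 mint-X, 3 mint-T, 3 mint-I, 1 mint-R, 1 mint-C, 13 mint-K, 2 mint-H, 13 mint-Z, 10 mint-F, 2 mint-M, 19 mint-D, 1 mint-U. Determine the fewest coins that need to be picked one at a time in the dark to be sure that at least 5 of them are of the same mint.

34

An adversary could hand out at most 4 coins per mint (7 mints run out sooner): 4 + 3 + 3 + 1 + 1 + 4 + 2 + 4 + 4 + 2 + 4 + 1 = 33 coins and still no mint has 5.
One more coin lands in a mint already at 4, so 34 draws are enough and 33 are not.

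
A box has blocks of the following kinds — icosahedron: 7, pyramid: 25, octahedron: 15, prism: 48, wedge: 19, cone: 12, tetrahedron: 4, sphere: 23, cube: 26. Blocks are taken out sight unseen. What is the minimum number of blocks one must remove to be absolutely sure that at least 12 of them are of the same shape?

89

An adversary could hand out at most 11 blocks per shape (icosahedron, tetrahedron run out sooner): 7 + 11 + 11 + 11 + 11 + 11 + 4 + 11 + 11 = 88 blocks and still no shape has 12.
One more block lands in a shape already at 11, so 89 draws are enough and 88 are not.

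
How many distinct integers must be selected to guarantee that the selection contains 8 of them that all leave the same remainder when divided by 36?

By pigeonhole, the 36 residue classes mod 36 are the pigeonholes.
With 252 integers one could put 7 in each residue class and have no class reach 8.
The 253rd integer pushes some class to 8, so 36·7 + 1 = 253.

253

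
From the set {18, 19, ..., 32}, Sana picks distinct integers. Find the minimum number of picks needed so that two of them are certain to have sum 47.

10

A set avoiding the sum 47 can contain at most one of each pair {x, 47−x}, plus the 3 elements whose complement lies outside the range.
The integers 24, …, 32 (9 of them) are such a set: any two sum to at least 24+25 = 49 > 47.
Pigeonhole: any 10th integer completes one of the 6 pairs, so 10 choices force a sum of 47.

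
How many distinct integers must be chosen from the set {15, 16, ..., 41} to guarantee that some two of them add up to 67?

20

Group the elements by complementary pair {x, 67−x}: {26,41}, {27,40}, {28,39}, …, giving 8 two-element pairs and 11 integers whose partner 67−x falls outside [15,41].
Pigeonhole: treating each of those 19 groups as a pigeonhole, one can pick one integer per group — 19 integers — with no two summing to 67.
The 20th integer lands in an occupied pair, forcing a sum of 67.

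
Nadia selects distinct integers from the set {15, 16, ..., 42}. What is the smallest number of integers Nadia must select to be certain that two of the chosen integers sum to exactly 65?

Group the elements by complementary pair {x, 65−x}: {23,42}, {24,41}, {25,40}, …, giving 10 two-element pairs and 8 integers whose partner 65−x falls outside [15,42].
Treating each of those 18 groups as a pigeonhole, one can pick one integer per group — 18 integers — with no two summing to 65.
The 19th integer lands in an occupied pair, forcing a sum of 65.

19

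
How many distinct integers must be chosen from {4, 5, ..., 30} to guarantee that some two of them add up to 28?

Two chosen integers sum to 28 exactly when both halves of some pair {x, 28−x} with 4 ≤ x ≤ 28−x ≤ 24 are chosen — 10 such pairs.
The remaining 7 elements (those with no distinct partner in range) can never complete a 28-sum, so the worst case takes all of them and one from each pair: 7 + 10 = 17.
The 18th integer has to be the second member of some pair, so 17 + 1 = 18.

18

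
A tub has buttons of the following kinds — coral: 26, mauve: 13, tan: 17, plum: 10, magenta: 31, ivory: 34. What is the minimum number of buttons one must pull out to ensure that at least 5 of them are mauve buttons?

123

In the worst case for collecting mauve buttons, every non-mauve button comes out first.
There are 26 + 17 + 10 + 31 + 34 = 118 non-mauve buttons altogether.
After those, each further button must be mauve, so 118 + 5 = 123 draws guarantee 5 mauve buttons.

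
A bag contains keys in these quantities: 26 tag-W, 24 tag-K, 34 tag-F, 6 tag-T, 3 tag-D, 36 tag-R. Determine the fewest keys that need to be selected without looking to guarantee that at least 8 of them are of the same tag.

38

The 6 tags are the holes; the keys drawn are the pigeons.
To avoid 8 of any one tag, the worst case takes at most 7 of each tag, or every key of a tag that has fewer than 7.
That gives 7 + 7 + 7 + 6 + 3 + 7 = 37 keys with no tag reaching 8.
The next key forces some tag to 8, so 37 + 1 = 38.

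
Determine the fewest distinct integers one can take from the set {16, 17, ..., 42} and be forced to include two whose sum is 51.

Group the elements by complementary pair {x, 51−x}: {16,35}, {17,34}, {18,33}, …, giving 10 two-element pairs and 7 integers whose partner 51−x falls outside [16,42].
Treating each of those 17 groups as a pigeonhole, one can pick one integer per group — 17 integers — with no two summing to 51.
The 18th integer lands in an occupied pair, forcing a sum of 51.

18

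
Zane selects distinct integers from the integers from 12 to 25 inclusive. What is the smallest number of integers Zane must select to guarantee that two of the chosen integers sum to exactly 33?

10

Group the elements by complementary pair {x, 33−x}: {12,21}, {13,20}, {14,19}, …, giving 5 two-element pairs and 4 integers whose partner 33−x falls outside [12,25].
Pigeonhole: treating each of those 9 groups as a pigeonhole, one can pick one integer per group — 9 integers — with no two summing to 33.
The 10th integer lands in an occupied pair, forcing a sum of 33.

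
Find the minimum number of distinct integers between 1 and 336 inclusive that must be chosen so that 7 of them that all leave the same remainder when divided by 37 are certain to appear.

223

By pigeonhole, the 37 residue classes mod 37 are the pigeonholes.
With 222 integers one could put 6 in each residue class and have no class reach 7.
The 223rd integer pushes some class to 7, so 37·6 + 1 = 223.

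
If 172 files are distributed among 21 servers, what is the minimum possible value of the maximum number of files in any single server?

9

By the pigeonhole principle, the 21 servers are the holes and the 172 files are the pigeons.
If every server held at most 8 files, the total would be at most 21 × 8 = 168, which is less than 172.
So some server holds at least ⌈172/21⌉ = 9 files.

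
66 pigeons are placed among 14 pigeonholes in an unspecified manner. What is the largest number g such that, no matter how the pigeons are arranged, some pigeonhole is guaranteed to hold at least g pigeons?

5

The 14 pigeonholes are the holes and the 66 pigeons are the pigeons.
If every pigeonhole held at most 4 pigeons, the total would be at most 14 × 4 = 56, which is less than 66.
So some pigeonhole holds at least ⌈66/14⌉ = 5 pigeons.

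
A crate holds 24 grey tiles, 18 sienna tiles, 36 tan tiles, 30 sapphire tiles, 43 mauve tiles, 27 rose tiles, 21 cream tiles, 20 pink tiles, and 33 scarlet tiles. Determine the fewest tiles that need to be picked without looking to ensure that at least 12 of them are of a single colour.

By the pigeonhole principle, put each drawn tile into a box by colour. The largest draw with every box below 12 takes min(count, 11) from each colour.
Σ min(cᵢ, 11) = 11 + 11 + 11 + 11 + 11 + 11 + 11 + 11 + 11 = 99.
Draw number 99 + 1 = 100 must push one box to 12.

100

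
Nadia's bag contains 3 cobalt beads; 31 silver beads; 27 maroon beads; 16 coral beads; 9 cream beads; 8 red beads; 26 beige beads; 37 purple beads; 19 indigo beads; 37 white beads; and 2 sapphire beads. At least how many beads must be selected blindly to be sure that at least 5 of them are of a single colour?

42

Put each drawn bead into a box by colour. The largest draw with every box below 5 takes min(count, 4) from each colour; colours with fewer than 4 contribute all they have.
Σ min(cᵢ, 4) = 3 + 4 + 4 + 4 + 4 + 4 + 4 + 4 + 4 + 4 + 2 = 41.
Draw number 41 + 1 = 42 must push one box to 5.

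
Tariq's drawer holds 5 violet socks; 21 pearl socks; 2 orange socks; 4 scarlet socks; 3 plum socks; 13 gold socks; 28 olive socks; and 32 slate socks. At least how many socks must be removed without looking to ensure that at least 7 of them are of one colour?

The 8 colours are the holes; the socks drawn are the pigeons.
To avoid 7 of any one colour, the worst case takes at most 6 of each colour, or every sock of a colour that has fewer than 6.
That gives 5 + 6 + 2 + 4 + 3 + 6 + 6 + 6 = 38 socks with no colour reaching 7.
The next sock forces some colour to 7, so 38 + 1 = 39.

39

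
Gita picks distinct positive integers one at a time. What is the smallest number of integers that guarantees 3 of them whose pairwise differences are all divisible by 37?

Integers whose pairwise differences are multiples of 37 are exactly those sharing a remainder mod 37. The 37 residue classes mod 37 are the pigeonholes.
With 74 integers one could put 2 in each residue class and have no class reach 3.
The 75th integer pushes some class to 3, so 37·2 + 1 = 75.

75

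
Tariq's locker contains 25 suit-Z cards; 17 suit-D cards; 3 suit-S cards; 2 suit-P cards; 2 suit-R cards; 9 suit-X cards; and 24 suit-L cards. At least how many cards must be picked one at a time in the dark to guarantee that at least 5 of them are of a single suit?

24

An adversary could hand out at most 4 cards per suit (suit-S, suit-P, suit-R run out sooner): 4 + 4 + 3 + 2 + 2 + 4 + 4 = 23 cards and still no suit has 5.
By the pigeonhole principle, one more card lands in a suit already at 4, so 24 draws are enough and 23 are not.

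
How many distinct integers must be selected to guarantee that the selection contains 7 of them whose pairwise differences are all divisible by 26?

Integers whose pairwise differences are multiples of 26 are exactly those sharing a remainder mod 26. By pigeonhole, the 26 residue classes mod 26 are the pigeonholes.
With 156 integers one could put 6 in each residue class and have no class reach 7.
The 157th integer pushes some class to 7, so 26·6 + 1 = 157.

157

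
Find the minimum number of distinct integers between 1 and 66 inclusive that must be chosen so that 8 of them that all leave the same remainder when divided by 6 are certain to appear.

The 6 residue classes mod 6 are the pigeonholes.
With 42 integers one could put 7 in each residue class and have no class reach 8.
The 43rd integer pushes some class to 8, so 6·7 + 1 = 43.

43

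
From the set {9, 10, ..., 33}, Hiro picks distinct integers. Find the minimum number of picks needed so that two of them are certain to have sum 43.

Two chosen integers sum to 43 exactly when both halves of some pair {x, 43−x} with 10 ≤ x ≤ 43−x ≤ 33 are chosen — 12 such pairs.
The remaining 1 element (those with no distinct partner in range) can never complete a 43-sum, so the worst case takes all of them and one from each pair: 1 + 12 = 13.
The 14th integer has to be the second member of some pair, so 13 + 1 = 14.

14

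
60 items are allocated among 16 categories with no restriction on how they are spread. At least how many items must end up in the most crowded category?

The 16 categories are the holes and the 60 items are the pigeons.
If every category held at most 3 items, the total would be at most 16 × 3 = 48, which is less than 60.
So some category holds at least ⌈60/16⌉ = 4 items.

4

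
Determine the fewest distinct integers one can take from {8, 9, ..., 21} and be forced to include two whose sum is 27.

9

Two chosen integers sum to 27 exactly when both halves of some pair {x, 27−x} with 8 ≤ x ≤ 27−x ≤ 19 are chosen — 6 such pairs.
The remaining 2 elements (those with no distinct partner in range) can never complete a 27-sum, so the worst case takes all of them and one from each pair: 2 + 6 = 8.
By pigeonhole, the 9th integer has to be the second member of some pair, so 8 + 1 = 9.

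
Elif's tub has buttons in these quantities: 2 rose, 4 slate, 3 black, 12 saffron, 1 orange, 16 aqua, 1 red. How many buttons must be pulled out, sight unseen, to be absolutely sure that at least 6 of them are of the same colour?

An adversary could hand out at most 5 buttons per colour (5 colours run out sooner): 2 + 4 + 3 + 5 + 1 + 5 + 1 = 21 buttons and still no colour has 6.
One more button lands in a colour already at 5, so 22 draws are enough and 21 are not.

22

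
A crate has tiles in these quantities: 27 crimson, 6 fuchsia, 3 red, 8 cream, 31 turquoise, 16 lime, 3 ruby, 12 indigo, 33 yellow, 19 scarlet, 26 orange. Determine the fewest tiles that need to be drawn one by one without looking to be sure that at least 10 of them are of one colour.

By the pigeonhole principle, put each drawn tile into a box by colour. The largest draw with every box below 10 takes min(count, 9) from each colour; colours with fewer than 9 contribute all they have.
Σ min(cᵢ, 9) = 9 + 6 + 3 + 8 + 9 + 9 + 3 + 9 + 9 + 9 + 9 = 83.
Draw number 83 + 1 = 84 must push one box to 10.

84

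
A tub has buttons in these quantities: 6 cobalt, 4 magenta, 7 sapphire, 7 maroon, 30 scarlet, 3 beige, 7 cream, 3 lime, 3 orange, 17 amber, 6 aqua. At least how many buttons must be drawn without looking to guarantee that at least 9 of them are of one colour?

63

An adversary could hand out at most 8 buttons per colour (9 colours run out sooner): 6 + 4 + 7 + 7 + 8 + 3 + 7 + 3 + 3 + 8 + 6 = 62 buttons and still no colour has 9.
Pigeonhole: one more button lands in a colour already at 8, so 63 draws are enough and 62 are not.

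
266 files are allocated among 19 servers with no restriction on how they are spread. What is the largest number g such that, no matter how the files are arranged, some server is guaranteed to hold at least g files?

By the pigeonhole principle, the 19 servers are the holes and the 266 files are the pigeons.
If every server held at most 13 files, the total would be at most 19 × 13 = 247, which is less than 266.
So some server holds at least ⌈266/19⌉ = 14 files.

14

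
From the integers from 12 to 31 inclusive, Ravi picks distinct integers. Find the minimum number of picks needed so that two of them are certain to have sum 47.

Two chosen integers sum to 47 exactly when both halves of some pair {x, 47−x} with 16 ≤ x ≤ 47−x ≤ 31 are chosen — 8 such pairs.
The remaining 4 elements (those with no distinct partner in range) can never complete a 47-sum, so the worst case takes all of them and one from each pair: 4 + 8 = 12.
The 13th integer has to be the second member of some pair, so 12 + 1 = 13.

13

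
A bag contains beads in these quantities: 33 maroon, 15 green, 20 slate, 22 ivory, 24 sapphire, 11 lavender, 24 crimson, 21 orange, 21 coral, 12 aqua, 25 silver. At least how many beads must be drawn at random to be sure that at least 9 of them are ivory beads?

In the worst case for collecting ivory beads, every non-ivory bead comes out first.
There are 33 + 15 + 20 + 24 + 11 + 24 + 21 + 21 + 12 + 25 = 206 non-ivory beads altogether.
After those, each further bead must be ivory, so 206 + 9 = 215 draws guarantee 9 ivory beads.

215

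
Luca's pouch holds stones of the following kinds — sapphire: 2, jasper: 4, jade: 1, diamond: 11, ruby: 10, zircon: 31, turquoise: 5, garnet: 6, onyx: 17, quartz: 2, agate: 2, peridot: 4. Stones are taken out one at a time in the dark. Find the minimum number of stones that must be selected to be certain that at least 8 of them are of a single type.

By the pigeonhole principle, put each drawn stone into a box by type. The largest draw with every box below 8 takes min(count, 7) from each type; types with fewer than 7 contribute all they have.
Σ min(cᵢ, 7) = 2 + 4 + 1 + 7 + 7 + 7 + 5 + 6 + 7 + 2 + 2 + 4 = 54.
Draw number 54 + 1 = 55 must push one box to 8.

55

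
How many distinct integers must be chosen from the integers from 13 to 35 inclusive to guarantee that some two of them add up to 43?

A set avoiding the sum 43 can contain at most one of each pair {x, 43−x}, plus the 5 elements whose complement lies outside the range.
The integers 22, …, 35 (14 of them) are such a set: any two sum to at least 22+23 = 45 > 43.
By the pigeonhole principle, any 15th integer completes one of the 9 pairs, so 15 choices force a sum of 43.

15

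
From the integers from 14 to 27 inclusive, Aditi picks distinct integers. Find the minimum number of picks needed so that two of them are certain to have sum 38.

10

A set avoiding the sum 38 can contain at most one of each pair {x, 38−x}, plus the 4 elements whose complement lies outside the range or equal to its own complement.
The integers 19, …, 27 (9 of them) are such a set: any two sum to at least 19+20 = 39 > 38.
By pigeonhole, any 10th integer completes one of the 5 pairs, so 10 choices force a sum of 38.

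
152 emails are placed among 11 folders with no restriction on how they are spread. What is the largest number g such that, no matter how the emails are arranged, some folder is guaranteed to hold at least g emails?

The 11 folders are the holes and the 152 emails are the pigeons.
If every folder held at most 13 emails, the total would be at most 11 × 13 = 143, which is less than 152.
So some folder holds at least ⌈152/11⌉ = 14 emails.

14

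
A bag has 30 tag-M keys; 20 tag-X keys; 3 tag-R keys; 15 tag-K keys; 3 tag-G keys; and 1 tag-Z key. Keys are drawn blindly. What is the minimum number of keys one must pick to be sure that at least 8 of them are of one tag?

Pigeonhole: put each drawn key into a box by tag. The largest draw with every box below 8 takes min(count, 7) from each tag; tags with fewer than 7 contribute all they have.
Σ min(cᵢ, 7) = 7 + 7 + 3 + 7 + 3 + 1 = 28.
Draw number 28 + 1 = 29 must push one box to 8.

29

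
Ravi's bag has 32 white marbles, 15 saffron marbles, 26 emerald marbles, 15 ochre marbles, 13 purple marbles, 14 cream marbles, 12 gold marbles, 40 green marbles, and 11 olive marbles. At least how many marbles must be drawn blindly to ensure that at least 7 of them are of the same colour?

By the pigeonhole principle, put each drawn marble into a box by colour. The largest draw with every box below 7 takes min(count, 6) from each colour.
Σ min(cᵢ, 6) = 6 + 6 + 6 + 6 + 6 + 6 + 6 + 6 + 6 = 54.
Draw number 54 + 1 = 55 must push one box to 7.

55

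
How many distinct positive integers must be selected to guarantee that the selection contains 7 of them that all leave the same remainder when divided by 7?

43

The 7 residue classes mod 7 are the pigeonholes.
With 42 integers one could put 6 in each residue class and have no class reach 7.
The 43rd integer pushes some class to 7, so 7·6 + 1 = 43.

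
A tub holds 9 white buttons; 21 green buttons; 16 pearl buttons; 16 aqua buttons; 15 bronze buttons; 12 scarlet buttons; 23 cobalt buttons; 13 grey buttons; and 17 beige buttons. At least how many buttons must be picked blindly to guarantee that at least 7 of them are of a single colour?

55

Put each drawn button into a box by colour. The largest draw with every box below 7 takes min(count, 6) from each colour.
Σ min(cᵢ, 6) = 6 + 6 + 6 + 6 + 6 + 6 + 6 + 6 + 6 = 54.
Draw number 54 + 1 = 55 must push one box to 7.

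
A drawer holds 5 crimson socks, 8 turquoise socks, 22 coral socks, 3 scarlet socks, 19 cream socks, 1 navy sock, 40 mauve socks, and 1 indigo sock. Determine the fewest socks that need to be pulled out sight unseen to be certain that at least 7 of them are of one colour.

An adversary could hand out at most 6 socks per colour (4 colours run out sooner): 5 + 6 + 6 + 3 + 6 + 1 + 6 + 1 = 34 socks and still no colour has 7.
By the pigeonhole principle, one more sock lands in a colour already at 6, so 35 draws are enough and 34 are not.

35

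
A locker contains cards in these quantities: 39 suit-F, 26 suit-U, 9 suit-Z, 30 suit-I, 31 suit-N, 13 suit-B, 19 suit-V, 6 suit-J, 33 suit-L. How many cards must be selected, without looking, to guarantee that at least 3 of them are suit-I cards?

In the worst case for collecting suit-I cards, every non-suit-I card comes out first.
There are 39 + 26 + 9 + 31 + 13 + 19 + 6 + 33 = 176 non-suit-I cards altogether.
After those, each further card must be suit-I, so 176 + 3 = 179 draws guarantee 3 suit-I cards.

179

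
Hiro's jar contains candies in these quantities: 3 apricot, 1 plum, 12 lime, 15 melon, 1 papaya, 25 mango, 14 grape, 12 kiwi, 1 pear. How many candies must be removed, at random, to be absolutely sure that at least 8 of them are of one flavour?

By pigeonhole, the 9 flavours are the holes; the candies drawn are the pigeons.
To avoid 8 of any one flavour, the worst case takes at most 7 of each flavour, or every candy of a flavour that has fewer than 7.
That gives 3 + 1 + 7 + 7 + 1 + 7 + 7 + 7 + 1 = 41 candies with no flavour reaching 8.
The next candy forces some flavour to 8, so 41 + 1 = 42.

42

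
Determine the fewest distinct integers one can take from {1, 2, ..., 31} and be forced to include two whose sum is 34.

A set avoiding the sum 34 can contain at most one of each pair {x, 34−x}, plus the 3 elements whose complement lies outside the range or equal to its own complement.
The integers 1, …, 17 (17 of them) are such a set: any two sum to at least 1+2 = 3 and at most 16+17 = 33 < 34.
Any 18th integer completes one of the 14 pairs, so 18 choices force a sum of 34.

18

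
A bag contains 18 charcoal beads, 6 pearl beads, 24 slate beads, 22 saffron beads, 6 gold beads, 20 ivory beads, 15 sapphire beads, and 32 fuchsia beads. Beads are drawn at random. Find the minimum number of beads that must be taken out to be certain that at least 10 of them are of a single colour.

67

By pigeonhole, put each drawn bead into a box by colour. The largest draw with every box below 10 takes min(count, 9) from each colour; colours with fewer than 9 contribute all they have.
Σ min(cᵢ, 9) = 9 + 6 + 9 + 9 + 6 + 9 + 9 + 9 = 66.
Draw number 66 + 1 = 67 must push one box to 10.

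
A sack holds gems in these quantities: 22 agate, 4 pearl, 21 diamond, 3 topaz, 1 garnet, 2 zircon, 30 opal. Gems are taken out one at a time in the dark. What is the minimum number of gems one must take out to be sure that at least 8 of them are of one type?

Pigeonhole: the 7 types are the holes; the gems drawn are the pigeons.
To avoid 8 of any one type, the worst case takes at most 7 of each type, or every gem of a type that has fewer than 7.
That gives 7 + 4 + 7 + 3 + 1 + 2 + 7 = 31 gems with no type reaching 8.
The next gem forces some type to 8, so 31 + 1 = 32.

32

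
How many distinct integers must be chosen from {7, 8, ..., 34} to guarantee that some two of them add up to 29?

21

A set avoiding the sum 29 can contain at most one of each pair {x, 29−x}, plus the 12 elements whose complement lies outside the range.
The integers 15, …, 34 (20 of them) are such a set: any two sum to at least 15+16 = 31 > 29.
By pigeonhole, any 21st integer completes one of the 8 pairs, so 21 choices force a sum of 29.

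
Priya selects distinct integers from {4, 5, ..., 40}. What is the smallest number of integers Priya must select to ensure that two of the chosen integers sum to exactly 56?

Two chosen integers sum to 56 exactly when both halves of some pair {x, 56−x} with 16 ≤ x ≤ 56−x ≤ 40 are chosen — 12 such pairs.
The remaining 13 elements (those with no distinct partner in range) can never complete a 56-sum, so the worst case takes all of them and one from each pair: 13 + 12 = 25.
The 26th integer has to be the second member of some pair, so 25 + 1 = 26.

26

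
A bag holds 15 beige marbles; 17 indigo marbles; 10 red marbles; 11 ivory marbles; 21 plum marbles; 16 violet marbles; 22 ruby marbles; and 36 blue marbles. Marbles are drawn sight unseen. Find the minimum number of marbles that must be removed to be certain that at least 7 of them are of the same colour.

49

An adversary could hand out at most 6 marbles per colour: 6 + 6 + 6 + 6 + 6 + 6 + 6 + 6 = 48 marbles and still no colour has 7.
By the pigeonhole principle, one more marble lands in a colour already at 6, so 49 draws are enough and 48 are not.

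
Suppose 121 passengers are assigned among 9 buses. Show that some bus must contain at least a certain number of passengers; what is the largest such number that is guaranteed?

14

Pigeonhole: the 9 buses are the holes and the 121 passengers are the pigeons.
If every bus held at most 13 passengers, the total would be at most 9 × 13 = 117, which is less than 121.
So some bus holds at least ⌈121/9⌉ = 14 passengers.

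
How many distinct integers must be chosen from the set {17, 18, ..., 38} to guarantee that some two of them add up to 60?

Group the elements by complementary pair {x, 60−x}: {22,38}, {23,37}, {24,36}, …, giving 8 two-element pairs, the single value 30 (it cannot pair with itself since the integers are distinct), and 5 integers whose partner 60−x falls outside [17,38].
Treating each of those 14 groups as a pigeonhole, one can pick one integer per group — 14 integers — with no two summing to 60.
The 15th integer lands in an occupied pair, forcing a sum of 60.

15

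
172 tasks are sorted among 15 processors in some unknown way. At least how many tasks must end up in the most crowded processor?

The 15 processors are the holes and the 172 tasks are the pigeons.
If every processor held at most 11 tasks, the total would be at most 15 × 11 = 165, which is less than 172.
So some processor holds at least ⌈172/15⌉ = 12 tasks.

12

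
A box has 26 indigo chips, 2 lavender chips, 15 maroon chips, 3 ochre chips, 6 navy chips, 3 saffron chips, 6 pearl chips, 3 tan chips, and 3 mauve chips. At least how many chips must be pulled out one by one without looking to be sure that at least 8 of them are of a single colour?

41

The 9 colours are the holes; the chips drawn are the pigeons.
To avoid 8 of any one colour, the worst case takes at most 7 of each colour, or every chip of a colour that has fewer than 7.
That gives 7 + 2 + 7 + 3 + 6 + 3 + 6 + 3 + 3 = 40 chips with no colour reaching 8.
The next chip forces some colour to 8, so 40 + 1 = 41.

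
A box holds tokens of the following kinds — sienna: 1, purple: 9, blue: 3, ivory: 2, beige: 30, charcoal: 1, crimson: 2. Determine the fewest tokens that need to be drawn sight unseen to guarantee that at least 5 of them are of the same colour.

18

Put each drawn token into a box by colour. The largest draw with every box below 5 takes min(count, 4) from each colour; colours with fewer than 4 contribute all they have.
Σ min(cᵢ, 4) = 1 + 4 + 3 + 2 + 4 + 1 + 2 = 17.
Draw number 17 + 1 = 18 must push one box to 5.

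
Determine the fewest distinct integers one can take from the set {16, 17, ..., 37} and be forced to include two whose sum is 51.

13

Group the elements by complementary pair {x, 51−x}: {16,35}, {17,34}, {18,33}, …, giving 10 two-element pairs and 2 integers whose partner 51−x falls outside [16,37].
By pigeonhole, treating each of those 12 groups as a pigeonhole, one can pick one integer per group — 12 integers — with no two summing to 51.
The 13th integer lands in an occupied pair, forcing a sum of 51.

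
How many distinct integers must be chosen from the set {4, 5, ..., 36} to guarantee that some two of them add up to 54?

Group the elements by complementary pair {x, 54−x}: {18,36}, {19,35}, {20,34}, …, giving 9 two-element pairs, the single value 27 (it cannot pair with itself since the integers are distinct), and 14 integers whose partner 54−x falls outside [4,36].
By pigeonhole, treating each of those 24 groups as a pigeonhole, one can pick one integer per group — 24 integers — with no two summing to 54.
The 25th integer lands in an occupied pair, forcing a sum of 54.

25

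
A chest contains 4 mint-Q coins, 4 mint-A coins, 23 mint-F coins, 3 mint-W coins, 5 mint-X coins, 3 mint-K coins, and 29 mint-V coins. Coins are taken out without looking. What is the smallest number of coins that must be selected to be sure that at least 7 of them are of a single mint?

32

Pigeonhole: put each drawn coin into a box by mint. The largest draw with every box below 7 takes min(count, 6) from each mint; mints with fewer than 6 contribute all they have.
Σ min(cᵢ, 6) = 4 + 4 + 6 + 3 + 5 + 3 + 6 = 31.
Draw number 31 + 1 = 32 must push one box to 7.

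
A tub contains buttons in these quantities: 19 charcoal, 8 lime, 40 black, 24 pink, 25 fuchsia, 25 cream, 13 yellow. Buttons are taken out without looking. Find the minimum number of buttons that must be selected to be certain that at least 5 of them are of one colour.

The 7 colours are the holes; the buttons drawn are the pigeons.
To avoid 5 of any one colour, the worst case takes at most 4 of each colour.
That gives 4 + 4 + 4 + 4 + 4 + 4 + 4 = 28 buttons with no colour reaching 5.
The next button forces some colour to 5, so 28 + 1 = 29.

29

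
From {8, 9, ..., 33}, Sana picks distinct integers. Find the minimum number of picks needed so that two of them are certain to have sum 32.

A set avoiding the sum 32 can contain at most one of each pair {x, 32−x}, plus the 10 elements whose complement lies outside the range or equal to its own complement.
The integers 16, …, 33 (18 of them) are such a set: any two sum to at least 16+17 = 33 > 32.
Any 19th integer completes one of the 8 pairs, so 19 choices force a sum of 32.

19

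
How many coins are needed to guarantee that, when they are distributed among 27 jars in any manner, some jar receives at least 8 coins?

With 189 coins one could put exactly 7 in each of the 27 jars, and no jar would reach 8.
One more coin must land in a jar that already has 7, giving it 8.
So 27 × 7 + 1 = 190 coins are required.

190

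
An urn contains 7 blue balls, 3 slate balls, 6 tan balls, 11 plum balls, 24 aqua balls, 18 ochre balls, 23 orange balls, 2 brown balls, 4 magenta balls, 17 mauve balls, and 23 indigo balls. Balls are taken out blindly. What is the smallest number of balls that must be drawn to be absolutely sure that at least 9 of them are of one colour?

Put each drawn ball into a box by colour. The largest draw with every box below 9 takes min(count, 8) from each colour; colours with fewer than 8 contribute all they have.
Σ min(cᵢ, 8) = 7 + 3 + 6 + 8 + 8 + 8 + 8 + 2 + 4 + 8 + 8 = 70.
Draw number 70 + 1 = 71 must push one box to 9.

71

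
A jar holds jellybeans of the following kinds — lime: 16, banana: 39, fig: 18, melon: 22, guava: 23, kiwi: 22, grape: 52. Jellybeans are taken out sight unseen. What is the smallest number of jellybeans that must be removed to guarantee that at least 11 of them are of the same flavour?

71

The 7 flavours are the holes; the jellybeans drawn are the pigeons.
To avoid 11 of any one flavour, the worst case takes at most 10 of each flavour.
That gives 10 + 10 + 10 + 10 + 10 + 10 + 10 = 70 jellybeans with no flavour reaching 11.
The next jellybean forces some flavour to 11, so 70 + 1 = 71.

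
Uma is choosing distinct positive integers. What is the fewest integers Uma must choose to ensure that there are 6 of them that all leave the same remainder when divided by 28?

141

Pigeonhole: the 28 residue classes mod 28 are the pigeonholes.
With 140 integers one could put 5 in each residue class and have no class reach 6.
The 141st integer pushes some class to 6, so 28·5 + 1 = 141.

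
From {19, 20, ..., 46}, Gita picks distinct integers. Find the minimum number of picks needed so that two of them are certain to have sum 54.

21

A set avoiding the sum 54 can contain at most one of each pair {x, 54−x}, plus the 12 elements whose complement lies outside the range or equal to its own complement.
The integers 27, …, 46 (20 of them) are such a set: any two sum to at least 27+28 = 55 > 54.
By pigeonhole, any 21st integer completes one of the 8 pairs, so 21 choices force a sum of 54.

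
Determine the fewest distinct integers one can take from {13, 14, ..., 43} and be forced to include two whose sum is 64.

Group the elements by complementary pair {x, 64−x}: {21,43}, {22,42}, {23,41}, …, giving 11 two-element pairs, the single value 32 (it cannot pair with itself since the integers are distinct), and 8 integers whose partner 64−x falls outside [13,43].
By pigeonhole, treating each of those 20 groups as a pigeonhole, one can pick one integer per group — 20 integers — with no two summing to 64.
The 21st integer lands in an occupied pair, forcing a sum of 64.

21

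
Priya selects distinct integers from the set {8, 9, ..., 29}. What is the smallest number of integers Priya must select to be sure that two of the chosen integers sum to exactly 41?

14

Two chosen integers sum to 41 exactly when both halves of some pair {x, 41−x} with 12 ≤ x ≤ 41−x ≤ 29 are chosen — 9 such pairs.
The remaining 4 elements (those with no distinct partner in range) can never complete a 41-sum, so the worst case takes all of them and one from each pair: 4 + 9 = 13.
By pigeonhole, the 14th integer has to be the second member of some pair, so 13 + 1 = 14.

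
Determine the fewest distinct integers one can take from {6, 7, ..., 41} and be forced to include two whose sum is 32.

27

Two chosen integers sum to 32 exactly when both halves of some pair {x, 32−x} with 6 ≤ x ≤ 32−x ≤ 26 are chosen — 10 such pairs.
The remaining 16 elements (those with no distinct partner in range) can never complete a 32-sum, so the worst case takes all of them and one from each pair: 16 + 10 = 26.
The 27th integer has to be the second member of some pair, so 26 + 1 = 27.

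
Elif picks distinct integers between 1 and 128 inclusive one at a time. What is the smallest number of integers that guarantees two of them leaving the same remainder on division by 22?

The 22 residue classes mod 22 are the pigeonholes.
With 22 integers one could put 1 in each residue class and have no class reach 2.
The 23rd integer pushes some class to 2, so 22·1 + 1 = 23.

23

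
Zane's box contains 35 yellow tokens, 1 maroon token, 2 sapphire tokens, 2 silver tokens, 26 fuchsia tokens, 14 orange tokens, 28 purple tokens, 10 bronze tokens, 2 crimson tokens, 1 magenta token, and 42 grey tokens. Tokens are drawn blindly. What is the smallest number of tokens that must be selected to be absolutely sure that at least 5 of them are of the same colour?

33

The 11 colours are the holes; the tokens drawn are the pigeons.
To avoid 5 of any one colour, the worst case takes at most 4 of each colour, or every token of a colour that has fewer than 4.
That gives 4 + 1 + 2 + 2 + 4 + 4 + 4 + 4 + 2 + 1 + 4 = 32 tokens with no colour reaching 5.
The next token forces some colour to 5, so 32 + 1 = 33.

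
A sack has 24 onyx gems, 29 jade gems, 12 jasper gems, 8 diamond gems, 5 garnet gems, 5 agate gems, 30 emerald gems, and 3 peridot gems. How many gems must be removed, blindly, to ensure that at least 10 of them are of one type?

An adversary could hand out at most 9 gems per type (4 types run out sooner): 9 + 9 + 9 + 8 + 5 + 5 + 9 + 3 = 57 gems and still no type has 10.
One more gem lands in a type already at 9, so 58 draws are enough and 57 are not.

58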